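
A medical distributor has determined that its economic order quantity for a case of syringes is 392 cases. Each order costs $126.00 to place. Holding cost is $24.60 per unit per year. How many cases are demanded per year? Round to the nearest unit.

Invert the EOQ relation Q*² = 2DS/H.
From Q* = √(2DS/H): D = Q*²H / (2S) = 392² × 24.6 / (2 × 126) = 15000.533.

D ≈ 15,001 cases per year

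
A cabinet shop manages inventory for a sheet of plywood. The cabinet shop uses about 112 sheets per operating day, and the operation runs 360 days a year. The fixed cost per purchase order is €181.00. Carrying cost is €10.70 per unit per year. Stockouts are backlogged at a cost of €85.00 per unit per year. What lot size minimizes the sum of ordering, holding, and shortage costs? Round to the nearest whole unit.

Annual demand D = 112 × 360 = 40,320.
With planned backorders, Q* = √(2DS/H) · √((H+B)/B).
√(2DS/H) = √(2 × 40,320 × 181 / 10.7) = 1167.946.
√((H+B)/B) = √((10.7+85)/85) = 1.0611.
Q* ≈ 1239.279.

Q* ≈ 1,239 sheets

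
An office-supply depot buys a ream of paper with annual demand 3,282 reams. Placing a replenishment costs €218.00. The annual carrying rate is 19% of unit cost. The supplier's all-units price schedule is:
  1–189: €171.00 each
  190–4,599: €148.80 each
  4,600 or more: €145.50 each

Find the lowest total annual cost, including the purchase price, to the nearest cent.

Holding cost per unit per year at price C is H = 0.19·C.
For each price level, check whether its EOQ is feasible; otherwise the best quantity at that price is the breakpoint.
Tier 1 (€171.00): EOQ = 209.9 exceeds tier's upper bound 189, so this tier is dominated.
EOQ at €148.80 = 225.0 (feasible in tier 2): TC = 3,282×€148.80 + (3,282/225.0)×218 + (225.0/2)×0.19×€148.80 = €494,722.09.
EOQ at €145.50 = 227.5 < 4600, so use break Q=4600: TC = 3,282×€145.50 + (3,282/4600.0)×218 + (4600.0/2)×0.19×€145.50 = €541,270.04.
Lowest total cost among the candidates is at Q = 225.0.

TC* ≈ €494,722.09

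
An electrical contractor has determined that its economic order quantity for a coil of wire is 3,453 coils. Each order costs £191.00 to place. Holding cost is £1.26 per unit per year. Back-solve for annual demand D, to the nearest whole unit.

The basic EOQ model gives Q* = √(2DS/H); rearrange for the unknown.
From Q* = √(2DS/H): D = Q*²H / (2S) = 3,453² × 1.26 / (2 × 191) = 39327.862.

D ≈ 39,328 coils per year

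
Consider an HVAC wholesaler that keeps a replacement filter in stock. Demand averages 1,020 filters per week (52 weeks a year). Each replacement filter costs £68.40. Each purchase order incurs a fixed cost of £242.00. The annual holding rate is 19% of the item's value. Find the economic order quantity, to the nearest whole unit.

Annual demand D = 1,020 × 52 = 53,040.
Holding cost H = 0.19 × £68.40 = £12.9960 per unit per year.
EOQ = √(2DS / H) = √(2 × 53,040 × 242 / 12.996).
= √(25,671,360 / 12.996) = √1,975,327.7932 ≈ 1405.464.

Q* ≈ 1,405 filters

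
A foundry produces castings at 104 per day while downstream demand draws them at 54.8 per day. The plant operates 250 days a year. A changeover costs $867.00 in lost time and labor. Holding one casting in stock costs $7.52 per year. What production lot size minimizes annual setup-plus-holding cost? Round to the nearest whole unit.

Annual demand D = 54.8 × 250 = 13,700.
Production build-up factor (1 − d/p) = 1 − 54.8/104 = 0.4731.
Q* = √(2DS / (H(1 − d/p))) = √(2 × 13,700 × 867 / (7.52 × 0.4731)).
= √(23,755,800 / 3.5575) ≈ 2584.104.

Q* ≈ 2,584 castings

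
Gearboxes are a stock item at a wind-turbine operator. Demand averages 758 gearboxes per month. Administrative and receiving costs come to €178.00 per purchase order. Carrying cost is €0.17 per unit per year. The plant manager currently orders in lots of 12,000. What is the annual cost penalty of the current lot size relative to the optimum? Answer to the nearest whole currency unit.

Annual demand D = 758 × 12 = 9,096.
EOQ = √(2DS/H) = √(2 × 9,096 × 178 / 0.17) ≈ 4364.41.
Cost at Q* = (D/Q*)S + (Q*/2)H = √(2DSH) ≈ €741.95.
Cost at Q = 12,000: (9,096/12,000)×178 + (12,000/2)×0.17 = €134.92 + €1,020.00 = €1,154.92.
Excess = €1,154.92 − €741.95 = €412.97.

Extra cost ≈ €413 per year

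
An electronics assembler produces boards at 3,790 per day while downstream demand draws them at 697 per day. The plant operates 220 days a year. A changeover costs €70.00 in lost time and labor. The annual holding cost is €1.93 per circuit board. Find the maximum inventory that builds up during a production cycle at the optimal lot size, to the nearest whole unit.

I_max ≈ 3,013 boards

Annual demand D = 697 × 220 = 153,340.
Production build-up factor (1 − d/p) = 1 − 697/3,790 = 0.8161.
Q* = √(2DS / (H(1 − d/p))) = √(2 × 153,340 × 70 / (1.93 × 0.8161)).
= √(21,467,600 / 1.5751) ≈ 3691.839.
Maximum inventory = Q*(1 − d/p) = 3691.839 × 0.8161 ≈ 3012.891.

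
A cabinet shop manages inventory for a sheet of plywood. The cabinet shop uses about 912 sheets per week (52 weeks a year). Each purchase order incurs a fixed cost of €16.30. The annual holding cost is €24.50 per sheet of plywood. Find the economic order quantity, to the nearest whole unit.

Annual demand D = 912 × 52 = 47,424.
EOQ = √(2DS / H) = √(2 × 47,424 × 16.3 / 24.5).
= √(1,546,022.4 / 24.5) = √63,102.9551 ≈ 251.203.

Q* ≈ 251 sheets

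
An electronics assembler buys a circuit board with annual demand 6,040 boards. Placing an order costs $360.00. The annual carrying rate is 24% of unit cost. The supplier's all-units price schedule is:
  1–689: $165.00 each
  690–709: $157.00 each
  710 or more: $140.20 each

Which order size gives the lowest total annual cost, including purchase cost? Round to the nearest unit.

Holding cost per unit per year at price C is H = 0.24·C.
Evaluate total cost at each tier's feasible EOQ or, if the EOQ is below the tier, at the tier's minimum quantity.
EOQ at $165.00 = 331.4 (feasible in tier 1): TC = 6,040×$165.00 + (6,040/331.4)×360 + (331.4/2)×0.24×$165.00 = $1,009,722.98.
EOQ at $157.00 = 339.7 < 690, so use break Q=690: TC = 6,040×$157.00 + (6,040/690.0)×360 + (690.0/2)×0.24×$157.00 = $964,430.90.
EOQ at $140.20 = 359.5 < 710, so use break Q=710: TC = 6,040×$140.20 + (6,040/710.0)×360 + (710.0/2)×0.24×$140.20 = $861,815.58.
Lowest total cost is $861,815.58 at Q = 710.0.

Q* ≈ 710 boards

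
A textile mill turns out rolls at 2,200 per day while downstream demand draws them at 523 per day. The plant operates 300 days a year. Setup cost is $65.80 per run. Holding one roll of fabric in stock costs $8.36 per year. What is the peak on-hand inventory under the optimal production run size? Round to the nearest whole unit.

Annual demand D = 523 × 300 = 156,900.
Production build-up factor (1 − d/p) = 1 − 523/2,200 = 0.7623.
Q* = √(2DS / (H(1 − d/p))) = √(2 × 156,900 × 65.8 / (8.36 × 0.7623)).
= √(20,648,040 / 6.3726) ≈ 1800.036.
Maximum inventory = Q*(1 − d/p) = 1800.036 × 0.7623 ≈ 1372.118.

I_max ≈ 1,372 rolls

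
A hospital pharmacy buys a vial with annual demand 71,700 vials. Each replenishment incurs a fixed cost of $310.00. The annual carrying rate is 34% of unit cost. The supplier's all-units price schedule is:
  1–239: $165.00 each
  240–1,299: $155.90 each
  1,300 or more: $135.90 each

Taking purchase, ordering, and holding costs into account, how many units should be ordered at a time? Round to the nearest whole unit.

Q* ≈ 1,300 vials

Holding cost per unit per year at price C is H = 0.34·C.
Candidates are each tier's EOQ (if it falls in that tier) and each price-break quantity.
Tier 1 ($165.00): EOQ = 890.2 exceeds tier's upper bound 239, so this tier is dominated.
EOQ at $155.90 = 915.8 (feasible in tier 2): TC = 71,700×$155.90 + (71,700/915.8)×310 + (915.8/2)×0.34×$155.90 = $11,226,572.03.
EOQ at $135.90 = 980.9 < 1300, so use break Q=1300: TC = 71,700×$135.90 + (71,700/1300.0)×310 + (1300.0/2)×0.34×$135.90 = $9,791,161.59.
Lowest total cost is $9,791,161.59 at Q = 1300.0.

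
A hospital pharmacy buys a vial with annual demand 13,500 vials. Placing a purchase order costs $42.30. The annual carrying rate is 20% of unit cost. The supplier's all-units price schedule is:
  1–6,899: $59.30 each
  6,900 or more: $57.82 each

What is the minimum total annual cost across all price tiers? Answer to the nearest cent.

Holding cost per unit per year at price C is H = 0.20·C.
Evaluate total cost at each tier's feasible EOQ or, if the EOQ is below the tier, at the tier's minimum quantity.
EOQ at $59.30 = 310.3 (feasible in tier 1): TC = 13,500×$59.30 + (13,500/310.3)×42.3 + (310.3/2)×0.20×$59.30 = $804,230.39.
EOQ at $57.82 = 314.3 < 6900, so use break Q=6900: TC = 13,500×$57.82 + (13,500/6900.0)×42.3 + (6900.0/2)×0.20×$57.82 = $820,548.56.
Lowest total cost among the candidates is at Q = 310.3.

TC* ≈ $804,230.39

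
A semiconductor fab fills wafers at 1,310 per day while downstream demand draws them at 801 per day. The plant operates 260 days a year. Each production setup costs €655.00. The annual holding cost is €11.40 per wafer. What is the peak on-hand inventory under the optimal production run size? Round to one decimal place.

I_max ≈ 3,049.4 wafers

Annual demand D = 801 × 260 = 208,260.
Production build-up factor (1 − d/p) = 1 − 801/1,310 = 0.3885.
Q* = √(2DS / (H(1 − d/p))) = √(2 × 208,260 × 655 / (11.4 × 0.3885)).
= √(272,820,600 / 4.4295) ≈ 7848.071.
Maximum inventory = Q*(1 − d/p) = 7848.071 × 0.3885 ≈ 3049.365.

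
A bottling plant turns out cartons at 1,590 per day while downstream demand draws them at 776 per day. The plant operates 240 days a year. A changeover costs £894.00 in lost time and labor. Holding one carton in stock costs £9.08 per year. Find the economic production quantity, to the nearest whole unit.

Q* ≈ 8,464 cartons

Annual demand D = 776 × 240 = 186,240.
Production build-up factor (1 − d/p) = 1 − 776/1,590 = 0.5119.
Q* = √(2DS / (H(1 − d/p))) = √(2 × 186,240 × 894 / (9.08 × 0.5119)).
= √(332,997,120 / 4.6485) ≈ 8463.767.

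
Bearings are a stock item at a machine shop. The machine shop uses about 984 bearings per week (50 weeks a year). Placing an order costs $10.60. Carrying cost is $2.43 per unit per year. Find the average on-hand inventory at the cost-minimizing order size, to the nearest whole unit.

Annual demand D = 984 × 50 = 49,200.
Q* = √(2DS/H) = √(2 × 49,200 × 10.6 / 2.43) ≈ 655.16.
Average inventory = Q*/2 ≈ 655.16 / 2 = 327.580.

Average inventory ≈ 328 bearings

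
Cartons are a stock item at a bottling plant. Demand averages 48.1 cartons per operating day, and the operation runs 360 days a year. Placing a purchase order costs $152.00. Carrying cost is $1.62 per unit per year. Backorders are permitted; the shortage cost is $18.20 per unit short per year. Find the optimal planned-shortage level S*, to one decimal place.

S* ≈ 153.8 cartons

Annual demand D = 48.1 × 360 = 17,316.
With planned backorders, Q* = √(2DS/H) · √((H+B)/B).
√(2DS/H) = √(2 × 17,316 × 152 / 1.62) = 1802.615.
√((H+B)/B) = √((1.62+18.2)/18.2) = 1.0436.
Q* ≈ 1881.132.
S* = Q* · H/(H+B) = 1881.132 × 1.62/19.82 ≈ 153.755.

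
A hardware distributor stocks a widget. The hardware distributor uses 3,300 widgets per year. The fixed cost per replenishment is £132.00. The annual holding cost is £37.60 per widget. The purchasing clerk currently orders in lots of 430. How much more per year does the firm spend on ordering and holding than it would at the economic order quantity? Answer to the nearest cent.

Extra cost ≈ £3,373.64 per year

EOQ = √(2DS/H) = √(2 × 3,300 × 132 / 37.6) ≈ 152.22.
Cost at Q* = (D/Q*)S + (Q*/2)H = √(2DSH) ≈ £5,723.38.
Cost at Q = 430: (3,300/430)×132 + (430/2)×37.6 = £1,013.02 + £8,084.00 = £9,097.02.
Excess = £9,097.02 − £5,723.38 = £3,373.64.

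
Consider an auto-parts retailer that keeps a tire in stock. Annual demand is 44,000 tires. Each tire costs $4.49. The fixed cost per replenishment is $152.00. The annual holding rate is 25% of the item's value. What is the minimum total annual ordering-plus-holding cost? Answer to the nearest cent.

Holding cost H = 0.25 × $4.49 = $1.1225 per unit per year.
EOQ = √(2DS/H) = √(2 × 44,000 × 152 / 1.1225) ≈ 3451.99.
At the optimum the two cost components are equal, so total cost = 2·(Q*/2)H = Q*·H.
Minimum total = √(2DSH) = √(2 × 44,000 × 152 × 1.1225) ≈ 3874.863.

TC* ≈ $3,874.86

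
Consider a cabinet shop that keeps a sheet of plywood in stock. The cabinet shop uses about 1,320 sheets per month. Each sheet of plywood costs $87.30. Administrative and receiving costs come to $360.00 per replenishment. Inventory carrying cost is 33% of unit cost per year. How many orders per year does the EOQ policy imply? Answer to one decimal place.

Annual demand D = 1,320 × 12 = 15,840.
Holding cost H = 0.33 × $87.30 = $28.8090 per unit per year.
The optimal lot size = √(2DS/H) = √(2 × 15,840 × 360 / 28.809) ≈ 629.19.
Orders per year = D / Q* = 15,840 / 629.19 ≈ 25.175.

N ≈ 25.2 orders per year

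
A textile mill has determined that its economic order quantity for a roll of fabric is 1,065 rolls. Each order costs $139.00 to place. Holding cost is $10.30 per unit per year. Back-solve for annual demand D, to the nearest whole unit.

Squaring Q* = √(2DS/H) gives Q*² = 2DS/H.
From Q* = √(2DS/H): D = Q*²H / (2S) = 1,065² × 10.3 / (2 × 139) = 42023.444.

D ≈ 42,023 rolls per year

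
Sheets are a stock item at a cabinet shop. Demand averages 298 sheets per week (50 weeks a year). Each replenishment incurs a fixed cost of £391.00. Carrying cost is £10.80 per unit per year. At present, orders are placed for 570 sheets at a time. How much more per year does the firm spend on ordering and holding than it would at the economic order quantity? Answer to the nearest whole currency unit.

Extra cost ≈ £2,081 per year

Annual demand D = 298 × 50 = 14,900.
EOQ = √(2DS/H) = √(2 × 14,900 × 391 / 10.8) ≈ 1038.69.
Cost at Q* = (D/Q*)S + (Q*/2)H = √(2DSH) ≈ £11,217.82.
Cost at Q = 570: (14,900/570)×391 + (570/2)×10.8 = £10,220.88 + £3,078.00 = £13,298.88.
Excess = £13,298.88 − £11,217.82 = £2,081.06.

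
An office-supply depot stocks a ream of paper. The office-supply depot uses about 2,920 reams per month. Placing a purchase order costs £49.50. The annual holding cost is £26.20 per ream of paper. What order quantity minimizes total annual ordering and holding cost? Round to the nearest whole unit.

Annual demand D = 2,920 × 12 = 35,040.
EOQ = √(2DS / H) = √(2 × 35,040 × 49.5 / 26.2).
= √(3,468,960 / 26.2) = √132,403.0534 ≈ 363.872.

Q* ≈ 364 reams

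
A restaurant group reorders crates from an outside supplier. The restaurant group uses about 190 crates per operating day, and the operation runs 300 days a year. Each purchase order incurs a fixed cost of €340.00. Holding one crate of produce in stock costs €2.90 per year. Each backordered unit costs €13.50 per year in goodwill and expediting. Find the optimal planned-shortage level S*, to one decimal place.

Annual demand D = 190 × 300 = 57,000.
With planned backorders, Q* = √(2DS/H) · √((H+B)/B).
√(2DS/H) = √(2 × 57,000 × 340 / 2.9) = 3655.888.
√((H+B)/B) = √((2.9+13.5)/13.5) = 1.1022.
Q* ≈ 4029.470.
S* = Q* · H/(H+B) = 4029.470 × 2.9/16.4 ≈ 712.528.

S* ≈ 712.5 crates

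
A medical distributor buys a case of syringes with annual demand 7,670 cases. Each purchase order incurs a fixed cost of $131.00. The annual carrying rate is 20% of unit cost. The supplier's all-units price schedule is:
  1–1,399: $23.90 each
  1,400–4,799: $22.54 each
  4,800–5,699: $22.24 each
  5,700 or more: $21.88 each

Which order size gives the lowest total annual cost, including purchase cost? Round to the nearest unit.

Holding cost per unit per year at price C is H = 0.20·C.
Evaluate total cost at each tier's feasible EOQ or, if the EOQ is below the tier, at the tier's minimum quantity.
EOQ at $23.90 = 648.4 (feasible in tier 1): TC = 7,670×$23.90 + (7,670/648.4)×131 + (648.4/2)×0.20×$23.90 = $186,412.29.
EOQ at $22.54 = 667.7 < 1400, so use break Q=1400: TC = 7,670×$22.54 + (7,670/1400.0)×131 + (1400.0/2)×0.20×$22.54 = $176,755.09.
EOQ at $22.24 = 672.1 < 4800, so use break Q=4800: TC = 7,670×$22.24 + (7,670/4800.0)×131 + (4800.0/2)×0.20×$22.24 = $181,465.33.
EOQ at $21.88 = 677.7 < 5700, so use break Q=5700: TC = 7,670×$21.88 + (7,670/5700.0)×131 + (5700.0/2)×0.20×$21.88 = $180,467.48.
Lowest total cost is $176,755.09 at Q = 1400.0.

Q* ≈ 1,400 cases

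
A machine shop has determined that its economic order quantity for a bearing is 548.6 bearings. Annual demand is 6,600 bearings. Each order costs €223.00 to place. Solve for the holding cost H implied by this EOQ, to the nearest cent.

H ≈ €9.78

Invert the EOQ relation Q*² = 2DS/H.
From Q* = √(2DS/H): H = 2DS / Q*² = 2 × 6,600 × 223 / 548.6² = 9.7806.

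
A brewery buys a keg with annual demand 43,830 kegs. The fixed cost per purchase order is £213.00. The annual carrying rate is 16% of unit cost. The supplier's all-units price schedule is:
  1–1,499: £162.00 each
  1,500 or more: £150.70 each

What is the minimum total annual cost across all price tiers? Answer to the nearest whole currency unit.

Holding cost per unit per year at price C is H = 0.16·C.
Evaluate total cost at each tier's feasible EOQ or, if the EOQ is below the tier, at the tier's minimum quantity.
EOQ at £162.00 = 848.7 (feasible in tier 1): TC = 43,830×£162.00 + (43,830/848.7)×213 + (848.7/2)×0.16×£162.00 = £7,122,459.26.
EOQ at £150.70 = 880.0 < 1500, so use break Q=1500: TC = 43,830×£150.70 + (43,830/1500.0)×213 + (1500.0/2)×0.16×£150.70 = £6,629,488.86.
Lowest total cost among the candidates is at Q = 1500.0.

TC* ≈ £6,629,489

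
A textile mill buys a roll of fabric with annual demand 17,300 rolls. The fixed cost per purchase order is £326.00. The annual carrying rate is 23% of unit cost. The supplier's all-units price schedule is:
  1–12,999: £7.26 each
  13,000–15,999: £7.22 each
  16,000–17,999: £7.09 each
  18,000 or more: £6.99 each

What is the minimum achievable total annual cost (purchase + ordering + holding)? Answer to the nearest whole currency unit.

Holding cost per unit per year at price C is H = 0.23·C.
Evaluate total cost at each tier's feasible EOQ or, if the EOQ is below the tier, at the tier's minimum quantity.
EOQ at £7.26 = 2599.0 (feasible in tier 1): TC = 17,300×£7.26 + (17,300/2599.0)×326 + (2599.0/2)×0.23×£7.26 = £129,937.89.
EOQ at £7.22 = 2606.2 < 13000, so use break Q=13000: TC = 17,300×£7.22 + (17,300/13000.0)×326 + (13000.0/2)×0.23×£7.22 = £136,133.73.
EOQ at £7.09 = 2630.0 < 16000, so use break Q=16000: TC = 17,300×£7.09 + (17,300/16000.0)×326 + (16000.0/2)×0.23×£7.09 = £136,055.09.
EOQ at £6.99 = 2648.8 < 18000, so use break Q=18000: TC = 17,300×£6.99 + (17,300/18000.0)×326 + (18000.0/2)×0.23×£6.99 = £135,709.62.
Lowest total cost among the candidates is at Q = 2599.0.

TC* ≈ £129,938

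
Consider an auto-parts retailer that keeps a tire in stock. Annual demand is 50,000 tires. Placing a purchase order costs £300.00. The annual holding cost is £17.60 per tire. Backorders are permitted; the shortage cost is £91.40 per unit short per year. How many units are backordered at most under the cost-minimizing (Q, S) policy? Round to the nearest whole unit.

S* ≈ 230 tires

With planned backorders, Q* = √(2DS/H) · √((H+B)/B).
√(2DS/H) = √(2 × 50,000 × 300 / 17.6) = 1305.582.
√((H+B)/B) = √((17.6+91.4)/91.4) = 1.0920.
Q* ≈ 1425.753.
S* = Q* · H/(H+B) = 1425.753 × 17.6/109 ≈ 230.213.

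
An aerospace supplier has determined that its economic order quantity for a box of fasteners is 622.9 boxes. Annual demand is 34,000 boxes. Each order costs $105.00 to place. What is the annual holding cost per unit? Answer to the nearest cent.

H ≈ $18.40

Invert the EOQ relation Q*² = 2DS/H.
From Q* = √(2DS/H): H = 2DS / Q*² = 2 × 34,000 × 105 / 622.9² = 18.4019.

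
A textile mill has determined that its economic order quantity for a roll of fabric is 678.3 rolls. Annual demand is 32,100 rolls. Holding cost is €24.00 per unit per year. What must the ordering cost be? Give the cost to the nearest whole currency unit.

S ≈ €172

Squaring Q* = √(2DS/H) gives Q*² = 2DS/H.
From Q* = √(2DS/H): S = Q*²H / (2D) = 678.3² × 24 / (2 × 32,100) = 171.9966.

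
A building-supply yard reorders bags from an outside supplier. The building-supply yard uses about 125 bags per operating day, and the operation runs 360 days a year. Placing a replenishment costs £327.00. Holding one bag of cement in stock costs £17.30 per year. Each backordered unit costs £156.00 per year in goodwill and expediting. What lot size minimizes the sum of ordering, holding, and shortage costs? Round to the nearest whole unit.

Q* ≈ 1,375 bags

Annual demand D = 125 × 360 = 45,000.
With planned backorders, Q* = √(2DS/H) · √((H+B)/B).
√(2DS/H) = √(2 × 45,000 × 327 / 17.3) = 1304.284.
√((H+B)/B) = √((17.3+156)/156) = 1.0540.
Q* ≈ 1374.704.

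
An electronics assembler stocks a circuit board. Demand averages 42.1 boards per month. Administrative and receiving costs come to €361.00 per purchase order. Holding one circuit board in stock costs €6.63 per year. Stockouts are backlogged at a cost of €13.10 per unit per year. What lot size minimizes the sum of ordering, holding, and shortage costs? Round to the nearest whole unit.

Annual demand D = 42.1 × 12 = 505.2.
With planned backorders, Q* = √(2DS/H) · √((H+B)/B).
√(2DS/H) = √(2 × 505.2 × 361 / 6.63) = 234.554.
√((H+B)/B) = √((6.63+13.1)/13.1) = 1.2272.
Q* ≈ 287.853.

Q* ≈ 288 boards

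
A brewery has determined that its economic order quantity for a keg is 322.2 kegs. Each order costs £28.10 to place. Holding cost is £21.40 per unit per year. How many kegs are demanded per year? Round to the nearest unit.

Invert the EOQ relation Q*² = 2DS/H.
From Q* = √(2DS/H): D = Q*²H / (2S) = 322.2² × 21.4 / (2 × 28.1) = 39530.156.

D ≈ 39,530 kegs per year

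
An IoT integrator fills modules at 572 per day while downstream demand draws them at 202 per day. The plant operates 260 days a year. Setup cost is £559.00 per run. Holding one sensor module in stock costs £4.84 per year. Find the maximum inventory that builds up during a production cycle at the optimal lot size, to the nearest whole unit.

Annual demand D = 202 × 260 = 52,520.
Production build-up factor (1 − d/p) = 1 − 202/572 = 0.6469.
Q* = √(2DS / (H(1 − d/p))) = √(2 × 52,520 × 559 / (4.84 × 0.6469)).
= √(58,717,360 / 3.1308) ≈ 4330.696.
Maximum inventory = Q*(1 − d/p) = 4330.696 × 0.6469 ≈ 2801.325.

I_max ≈ 2,801 modules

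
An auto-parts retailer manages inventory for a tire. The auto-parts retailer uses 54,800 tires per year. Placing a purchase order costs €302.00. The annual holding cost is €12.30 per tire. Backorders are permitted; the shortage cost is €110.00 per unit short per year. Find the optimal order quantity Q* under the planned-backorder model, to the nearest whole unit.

With planned backorders, Q* = √(2DS/H) · √((H+B)/B).
√(2DS/H) = √(2 × 54,800 × 302 / 12.3) = 1640.424.
√((H+B)/B) = √((12.3+110)/110) = 1.0544.
Q* ≈ 1729.709.

Q* ≈ 1,730 tires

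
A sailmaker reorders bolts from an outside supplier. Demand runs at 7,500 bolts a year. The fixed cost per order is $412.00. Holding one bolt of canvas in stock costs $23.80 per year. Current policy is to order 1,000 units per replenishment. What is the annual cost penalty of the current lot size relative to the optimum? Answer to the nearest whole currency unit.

EOQ = √(2DS/H) = √(2 × 7,500 × 412 / 23.8) ≈ 509.57.
Cost at Q* = (D/Q*)S + (Q*/2)H = √(2DSH) ≈ $12,127.82.
Cost at Q = 1,000: (7,500/1,000)×412 + (1,000/2)×23.8 = $3,090.00 + $11,900.00 = $14,990.00.
Excess = $14,990.00 − $12,127.82 = $2,862.18.

Extra cost ≈ $2,862 per year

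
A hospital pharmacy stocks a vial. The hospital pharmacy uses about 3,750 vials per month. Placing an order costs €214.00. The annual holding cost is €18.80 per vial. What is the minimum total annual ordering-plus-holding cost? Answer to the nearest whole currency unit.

TC* ≈ €19,029

Annual demand D = 3,750 × 12 = 45,000.
EOQ = √(2DS/H) = √(2 × 45,000 × 214 / 18.8) ≈ 1012.16.
At the optimum the two cost components are equal, so total cost = 2·(Q*/2)H = Q*·H.
Minimum total = √(2DSH) = √(2 × 45,000 × 214 × 18.8) ≈ 19028.610.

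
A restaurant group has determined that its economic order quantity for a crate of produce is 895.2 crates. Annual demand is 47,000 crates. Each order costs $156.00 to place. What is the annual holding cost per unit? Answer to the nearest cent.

Squaring Q* = √(2DS/H) gives Q*² = 2DS/H.
From Q* = √(2DS/H): H = 2DS / Q*² = 2 × 47,000 × 156 / 895.2² = 18.2984.

H ≈ $18.30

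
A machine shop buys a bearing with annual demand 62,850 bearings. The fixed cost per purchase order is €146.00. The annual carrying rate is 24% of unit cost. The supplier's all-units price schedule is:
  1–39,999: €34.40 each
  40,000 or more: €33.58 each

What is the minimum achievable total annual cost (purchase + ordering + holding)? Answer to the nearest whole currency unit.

TC* ≈ €2,174,349

Holding cost per unit per year at price C is H = 0.24·C.
Evaluate total cost at each tier's feasible EOQ or, if the EOQ is below the tier, at the tier's minimum quantity.
EOQ at €34.40 = 1490.9 (feasible in tier 1): TC = 62,850×€34.40 + (62,850/1490.9)×146 + (1490.9/2)×0.24×€34.40 = €2,174,349.17.
EOQ at €33.58 = 1509.0 < 40000, so use break Q=40000: TC = 62,850×€33.58 + (62,850/40000.0)×146 + (40000.0/2)×0.24×€33.58 = €2,271,916.40.
Lowest total cost among the candidates is at Q = 1490.9.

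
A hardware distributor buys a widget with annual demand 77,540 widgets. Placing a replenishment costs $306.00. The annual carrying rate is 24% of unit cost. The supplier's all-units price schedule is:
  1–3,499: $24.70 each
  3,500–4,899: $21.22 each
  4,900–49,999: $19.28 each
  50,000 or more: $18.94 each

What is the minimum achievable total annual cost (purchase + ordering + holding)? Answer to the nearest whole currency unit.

TC* ≈ $1,511,150

Holding cost per unit per year at price C is H = 0.24·C.
Candidates are each tier's EOQ (if it falls in that tier) and each price-break quantity.
EOQ at $24.70 = 2829.3 (feasible in tier 1): TC = 77,540×$24.70 + (77,540/2829.3)×306 + (2829.3/2)×0.24×$24.70 = $1,932,010.30.
EOQ at $21.22 = 3052.5 < 3500, so use break Q=3500: TC = 77,540×$21.22 + (77,540/3500.0)×306 + (3500.0/2)×0.24×$21.22 = $1,661,090.41.
EOQ at $19.28 = 3202.4 < 4900, so use break Q=4900: TC = 77,540×$19.28 + (77,540/4900.0)×306 + (4900.0/2)×0.24×$19.28 = $1,511,150.13.
EOQ at $18.94 = 3231.0 < 50000, so use break Q=50000: TC = 77,540×$18.94 + (77,540/50000.0)×306 + (50000.0/2)×0.24×$18.94 = $1,582,722.14.
Lowest total cost among the candidates is at Q = 4900.0.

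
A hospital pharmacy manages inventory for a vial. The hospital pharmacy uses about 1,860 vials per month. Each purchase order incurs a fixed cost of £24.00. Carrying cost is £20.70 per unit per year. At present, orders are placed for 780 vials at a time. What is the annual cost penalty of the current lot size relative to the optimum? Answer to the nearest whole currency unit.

Extra cost ≈ £4,051 per year

Annual demand D = 1,860 × 12 = 22,320.
EOQ = √(2DS/H) = √(2 × 22,320 × 24 / 20.7) ≈ 227.50.
Cost at Q* = (D/Q*)S + (Q*/2)H = √(2DSH) ≈ £4,709.26.
Cost at Q = 780: (22,320/780)×24 + (780/2)×20.7 = £686.77 + £8,073.00 = £8,759.77.
Excess = £8,759.77 − £4,709.26 = £4,050.51.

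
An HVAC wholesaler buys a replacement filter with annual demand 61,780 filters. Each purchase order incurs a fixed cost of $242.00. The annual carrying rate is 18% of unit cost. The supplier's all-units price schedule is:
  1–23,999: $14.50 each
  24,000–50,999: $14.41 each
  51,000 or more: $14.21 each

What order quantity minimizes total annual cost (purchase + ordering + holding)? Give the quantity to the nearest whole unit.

Holding cost per unit per year at price C is H = 0.18·C.
For each price level, check whether its EOQ is feasible; otherwise the best quantity at that price is the breakpoint.
EOQ at $14.50 = 3384.7 (feasible in tier 1): TC = 61,780×$14.50 + (61,780/3384.7)×242 + (3384.7/2)×0.18×$14.50 = $904,644.19.
EOQ at $14.41 = 3395.3 < 24000, so use break Q=24000: TC = 61,780×$14.41 + (61,780/24000.0)×242 + (24000.0/2)×0.18×$14.41 = $921,998.35.
EOQ at $14.21 = 3419.1 < 51000, so use break Q=51000: TC = 61,780×$14.21 + (61,780/51000.0)×242 + (51000.0/2)×0.18×$14.21 = $943,410.85.
Lowest total cost is $904,644.19 at Q = 3384.7.

Q* ≈ 3,385 filters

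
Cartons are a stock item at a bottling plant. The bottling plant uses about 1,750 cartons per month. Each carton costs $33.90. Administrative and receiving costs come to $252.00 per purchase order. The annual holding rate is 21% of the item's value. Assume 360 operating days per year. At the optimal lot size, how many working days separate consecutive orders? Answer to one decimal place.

Annual demand D = 1,750 × 12 = 21,000.
Holding cost H = 0.21 × $33.90 = $7.1190 per unit per year.
The optimal lot size = √(2DS/H) = √(2 × 21,000 × 252 / 7.119) ≈ 1219.31.
Cycle time = Q*/D × 360 = 1219.31 / 21,000 × 360 ≈ 20.903 days.

T ≈ 20.9 days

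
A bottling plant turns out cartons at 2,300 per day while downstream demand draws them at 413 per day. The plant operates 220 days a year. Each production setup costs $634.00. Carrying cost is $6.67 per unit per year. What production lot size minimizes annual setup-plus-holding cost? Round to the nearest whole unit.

Q* ≈ 4,588 cartons

Annual demand D = 413 × 220 = 90,860.
Production build-up factor (1 − d/p) = 1 − 413/2,300 = 0.8204.
Q* = √(2DS / (H(1 − d/p))) = √(2 × 90,860 × 634 / (6.67 × 0.8204)).
= √(115,210,480 / 5.4723) ≈ 4588.398.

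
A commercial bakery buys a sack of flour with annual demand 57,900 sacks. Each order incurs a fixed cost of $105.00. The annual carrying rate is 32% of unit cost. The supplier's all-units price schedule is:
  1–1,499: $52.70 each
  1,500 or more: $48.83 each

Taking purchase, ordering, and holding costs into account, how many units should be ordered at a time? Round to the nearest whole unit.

Holding cost per unit per year at price C is H = 0.32·C.
Candidates are each tier's EOQ (if it falls in that tier) and each price-break quantity.
EOQ at $52.70 = 849.1 (feasible in tier 1): TC = 57,900×$52.70 + (57,900/849.1)×105 + (849.1/2)×0.32×$52.70 = $3,065,649.55.
EOQ at $48.83 = 882.1 < 1500, so use break Q=1500: TC = 57,900×$48.83 + (57,900/1500.0)×105 + (1500.0/2)×0.32×$48.83 = $2,843,029.20.
Lowest total cost is $2,843,029.20 at Q = 1500.0.

Q* ≈ 1,500 sacks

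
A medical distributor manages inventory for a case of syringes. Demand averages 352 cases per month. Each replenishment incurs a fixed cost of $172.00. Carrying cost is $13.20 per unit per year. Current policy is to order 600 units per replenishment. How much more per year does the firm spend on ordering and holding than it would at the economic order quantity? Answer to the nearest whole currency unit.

Extra cost ≈ $791 per year

Annual demand D = 352 × 12 = 4,224.
EOQ = √(2DS/H) = √(2 × 4,224 × 172 / 13.2) ≈ 331.78.
Cost at Q* = (D/Q*)S + (Q*/2)H = √(2DSH) ≈ $4,379.54.
Cost at Q = 600: (4,224/600)×172 + (600/2)×13.2 = $1,210.88 + $3,960.00 = $5,170.88.
Excess = $5,170.88 − $4,379.54 = $791.34.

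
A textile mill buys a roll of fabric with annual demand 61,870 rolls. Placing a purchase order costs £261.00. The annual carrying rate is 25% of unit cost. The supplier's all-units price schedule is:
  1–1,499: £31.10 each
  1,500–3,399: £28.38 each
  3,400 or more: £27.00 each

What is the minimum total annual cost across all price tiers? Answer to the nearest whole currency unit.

Holding cost per unit per year at price C is H = 0.25·C.
For each price level, check whether its EOQ is feasible; otherwise the best quantity at that price is the breakpoint.
Tier 1 (£31.10): EOQ = 2038.1 exceeds tier's upper bound 1499, so this tier is dominated.
EOQ at £28.38 = 2133.5 (feasible in tier 2): TC = 61,870×£28.38 + (61,870/2133.5)×261 + (2133.5/2)×0.25×£28.38 = £1,771,008.01.
EOQ at £27.00 = 2187.4 < 3400, so use break Q=3400: TC = 61,870×£27.00 + (61,870/3400.0)×261 + (3400.0/2)×0.25×£27.00 = £1,686,714.43.
Lowest total cost among the candidates is at Q = 3400.0.

TC* ≈ £1,686,714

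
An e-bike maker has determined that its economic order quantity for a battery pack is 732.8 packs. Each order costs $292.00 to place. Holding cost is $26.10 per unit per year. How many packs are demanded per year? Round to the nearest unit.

D ≈ 23,999 packs per year

The basic EOQ model gives Q* = √(2DS/H); rearrange for the unknown.
From Q* = √(2DS/H): D = Q*²H / (2S) = 732.8² × 26.1 / (2 × 292) = 23999.300.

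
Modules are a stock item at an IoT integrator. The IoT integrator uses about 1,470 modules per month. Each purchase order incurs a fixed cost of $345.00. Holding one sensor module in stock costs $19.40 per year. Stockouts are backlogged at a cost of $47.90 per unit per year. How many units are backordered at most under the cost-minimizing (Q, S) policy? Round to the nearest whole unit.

S* ≈ 271 modules

Annual demand D = 1,470 × 12 = 17,640.
With planned backorders, Q* = √(2DS/H) · √((H+B)/B).
√(2DS/H) = √(2 × 17,640 × 345 / 19.4) = 792.087.
√((H+B)/B) = √((19.4+47.9)/47.9) = 1.1853.
Q* ≈ 938.886.
S* = Q* · H/(H+B) = 938.886 × 19.4/67.3 ≈ 270.645.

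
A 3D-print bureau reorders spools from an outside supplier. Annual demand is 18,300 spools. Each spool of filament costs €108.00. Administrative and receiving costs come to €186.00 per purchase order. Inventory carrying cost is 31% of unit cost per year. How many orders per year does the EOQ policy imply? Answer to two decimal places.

Holding cost H = 0.31 × €108.00 = €33.4800 per unit per year.
Q* = √(2DS/H) = √(2 × 18,300 × 186 / 33.48) ≈ 450.92.
Orders per year = D / Q* = 18,300 / 450.92 ≈ 40.583.

N ≈ 40.58 orders per year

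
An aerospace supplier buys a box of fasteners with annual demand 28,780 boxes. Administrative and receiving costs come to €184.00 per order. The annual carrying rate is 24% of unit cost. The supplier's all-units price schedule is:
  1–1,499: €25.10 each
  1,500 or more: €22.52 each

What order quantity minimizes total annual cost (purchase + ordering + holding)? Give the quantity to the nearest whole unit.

Q* ≈ 1,500 boxes

Holding cost per unit per year at price C is H = 0.24·C.
Candidates are each tier's EOQ (if it falls in that tier) and each price-break quantity.
EOQ at €25.10 = 1325.9 (feasible in tier 1): TC = 28,780×€25.10 + (28,780/1325.9)×184 + (1325.9/2)×0.24×€25.10 = €730,365.52.
EOQ at €22.52 = 1399.8 < 1500, so use break Q=1500: TC = 28,780×€22.52 + (28,780/1500.0)×184 + (1500.0/2)×0.24×€22.52 = €655,709.55.
Lowest total cost is €655,709.55 at Q = 1500.0.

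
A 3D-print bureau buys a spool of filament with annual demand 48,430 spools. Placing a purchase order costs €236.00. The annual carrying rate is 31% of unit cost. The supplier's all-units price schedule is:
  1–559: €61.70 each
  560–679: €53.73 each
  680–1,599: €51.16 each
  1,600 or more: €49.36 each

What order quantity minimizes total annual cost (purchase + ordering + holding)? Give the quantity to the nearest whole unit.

Holding cost per unit per year at price C is H = 0.31·C.
For each price level, check whether its EOQ is feasible; otherwise the best quantity at that price is the breakpoint.
Tier 1 (€61.70): EOQ = 1093.2 exceeds tier's upper bound 559, so this tier is dominated.
Tier 2 (€53.73): EOQ = 1171.5 exceeds tier's upper bound 679, so this tier is dominated.
EOQ at €51.16 = 1200.6 (feasible in tier 3): TC = 48,430×€51.16 + (48,430/1200.6)×236 + (1200.6/2)×0.31×€51.16 = €2,496,719.12.
EOQ at €49.36 = 1222.2 < 1600, so use break Q=1600: TC = 48,430×€49.36 + (48,430/1600.0)×236 + (1600.0/2)×0.31×€49.36 = €2,409,889.50.
Lowest total cost is €2,409,889.50 at Q = 1600.0.

Q* ≈ 1,600 spools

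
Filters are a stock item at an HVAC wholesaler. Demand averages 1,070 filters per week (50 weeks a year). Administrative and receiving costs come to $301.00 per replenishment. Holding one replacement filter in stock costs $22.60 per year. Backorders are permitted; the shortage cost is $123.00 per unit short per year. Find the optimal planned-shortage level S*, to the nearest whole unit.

S* ≈ 202 filters

Annual demand D = 1,070 × 50 = 53,500.
With planned backorders, Q* = √(2DS/H) · √((H+B)/B).
√(2DS/H) = √(2 × 53,500 × 301 / 22.6) = 1193.771.
√((H+B)/B) = √((22.6+123)/123) = 1.0880.
Q* ≈ 1298.820.
S* = Q* · H/(H+B) = 1298.820 × 22.6/145.6 ≈ 201.603.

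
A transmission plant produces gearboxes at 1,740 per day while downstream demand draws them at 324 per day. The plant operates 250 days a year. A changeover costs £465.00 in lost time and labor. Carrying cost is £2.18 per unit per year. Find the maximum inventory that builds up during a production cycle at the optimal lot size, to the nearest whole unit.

Annual demand D = 324 × 250 = 81,000.
Production build-up factor (1 − d/p) = 1 − 324/1,740 = 0.8138.
Q* = √(2DS / (H(1 − d/p))) = √(2 × 81,000 × 465 / (2.18 × 0.8138)).
= √(75,330,000 / 1.7741) ≈ 6516.265.
Maximum inventory = Q*(1 − d/p) = 6516.265 × 0.8138 ≈ 5302.891.

I_max ≈ 5,303 gearboxes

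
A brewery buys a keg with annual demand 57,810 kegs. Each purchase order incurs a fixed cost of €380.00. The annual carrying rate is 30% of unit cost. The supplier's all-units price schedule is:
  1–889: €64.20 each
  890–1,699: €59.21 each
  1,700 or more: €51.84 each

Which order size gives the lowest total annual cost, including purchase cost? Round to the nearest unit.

Holding cost per unit per year at price C is H = 0.30·C.
For each price level, check whether its EOQ is feasible; otherwise the best quantity at that price is the breakpoint.
Tier 1 (€64.20): EOQ = 1510.4 exceeds tier's upper bound 889, so this tier is dominated.
EOQ at €59.21 = 1572.7 (feasible in tier 2): TC = 57,810×€59.21 + (57,810/1572.7)×380 + (1572.7/2)×0.30×€59.21 = €3,450,866.24.
EOQ at €51.84 = 1680.8 < 1700, so use break Q=1700: TC = 57,810×€51.84 + (57,810/1700.0)×380 + (1700.0/2)×0.30×€51.84 = €3,023,011.84.
Lowest total cost is €3,023,011.84 at Q = 1700.0.

Q* ≈ 1,700 kegs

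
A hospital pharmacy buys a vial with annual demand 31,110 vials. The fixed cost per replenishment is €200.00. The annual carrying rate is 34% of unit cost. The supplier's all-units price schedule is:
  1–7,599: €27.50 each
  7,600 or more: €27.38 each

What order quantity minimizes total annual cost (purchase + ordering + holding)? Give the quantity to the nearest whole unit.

Q* ≈ 1,154 vials

Holding cost per unit per year at price C is H = 0.34·C.
Candidates are each tier's EOQ (if it falls in that tier) and each price-break quantity.
EOQ at €27.50 = 1153.7 (feasible in tier 1): TC = 31,110×€27.50 + (31,110/1153.7)×200 + (1153.7/2)×0.34×€27.50 = €866,311.63.
EOQ at €27.38 = 1156.2 < 7600, so use break Q=7600: TC = 31,110×€27.38 + (31,110/7600.0)×200 + (7600.0/2)×0.34×€27.38 = €887,985.44.
Lowest total cost is €866,311.63 at Q = 1153.7.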